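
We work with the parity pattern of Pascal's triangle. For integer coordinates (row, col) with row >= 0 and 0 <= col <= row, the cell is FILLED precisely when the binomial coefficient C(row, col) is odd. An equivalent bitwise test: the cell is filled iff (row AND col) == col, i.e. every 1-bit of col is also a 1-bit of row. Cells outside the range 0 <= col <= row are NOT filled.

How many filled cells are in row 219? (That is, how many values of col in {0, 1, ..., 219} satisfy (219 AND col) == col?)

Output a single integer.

219 in binary = 11011011
popcount(219) = number of 1-bits in 11011011 = 6
A col c satisfies (219 AND c) == c iff every set bit of c is also set in 219; each of the 6 set bits of 219 can independently be on or off in c.
count = 2^6 = 64

Answer: 64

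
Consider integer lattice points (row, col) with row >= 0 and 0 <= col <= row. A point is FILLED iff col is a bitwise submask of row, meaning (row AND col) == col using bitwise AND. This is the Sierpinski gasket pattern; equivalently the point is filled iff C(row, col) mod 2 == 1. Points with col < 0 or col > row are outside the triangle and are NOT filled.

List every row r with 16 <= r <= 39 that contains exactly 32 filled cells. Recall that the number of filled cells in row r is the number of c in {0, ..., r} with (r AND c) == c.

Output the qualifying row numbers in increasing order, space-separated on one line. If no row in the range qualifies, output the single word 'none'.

Answer: 31

Derivation:
Row r has 2^popcount(r) filled cells, so we need popcount(r) = log2(32) = 5.
Scan r = 16..39 and keep those with exactly 5 one-bits:
r=16=10000 popcount=1 -> skip
r=17=10001 popcount=2 -> skip
r=18=10010 popcount=2 -> skip
r=19=10011 popcount=3 -> skip
r=20=10100 popcount=2 -> skip
r=21=10101 popcount=3 -> skip
r=22=10110 popcount=3 -> skip
r=23=10111 popcount=4 -> skip
r=24=11000 popcount=2 -> skip
r=25=11001 popcount=3 -> skip
r=26=11010 popcount=3 -> skip
r=27=11011 popcount=4 -> skip
r=28=11100 popcount=3 -> skip
r=29=11101 popcount=4 -> skip
r=30=11110 popcount=4 -> skip
r=31=11111 popcount=5 -> KEEP
r=32=100000 popcount=1 -> skip
r=33=100001 popcount=2 -> skip
r=34=100010 popcount=2 -> skip
r=35=100011 popcount=3 -> skip
r=36=100100 popcount=2 -> skip
r=37=100101 popcount=3 -> skip
r=38=100110 popcount=3 -> skip
r=39=100111 popcount=4 -> skip
Kept rows: 31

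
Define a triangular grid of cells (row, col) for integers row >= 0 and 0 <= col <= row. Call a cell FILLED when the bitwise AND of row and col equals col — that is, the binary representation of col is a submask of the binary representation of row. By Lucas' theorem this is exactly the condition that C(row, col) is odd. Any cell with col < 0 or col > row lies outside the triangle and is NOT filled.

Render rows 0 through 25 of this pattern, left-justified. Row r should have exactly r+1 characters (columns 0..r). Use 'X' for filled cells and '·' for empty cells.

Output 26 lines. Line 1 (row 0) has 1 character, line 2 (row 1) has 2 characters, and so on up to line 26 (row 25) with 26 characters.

Answer: X
XX
X·X
XXXX
X···X
XX··XX
X·X·X·X
XXXXXXXX
X·······X
XX······XX
X·X·····X·X
XXXX····XXXX
X···X···X···X
XX··XX··XX··XX
X·X·X·X·X·X·X·X
XXXXXXXXXXXXXXXX
X···············X
XX··············XX
X·X·············X·X
XXXX············XXXX
X···X···········X···X
XX··XX··········XX··XX
X·X·X·X·········X·X·X·X
XXXXXXXX········XXXXXXXX
X·······X·······X·······X
XX······XX······XX······XX

Derivation:
r0=0: X
r1=1: XX
r2=10: X·X
r3=11: XXXX
r4=100: X···X
r5=101: XX··XX
r6=110: X·X·X·X
r7=111: XXXXXXXX
r8=1000: X·······X
r9=1001: XX······XX
r10=1010: X·X·····X·X
r11=1011: XXXX····XXXX
r12=1100: X···X···X···X
r13=1101: XX··XX··XX··XX
r14=1110: X·X·X·X·X·X·X·X
r15=1111: XXXXXXXXXXXXXXXX
r16=10000: X···············X
r17=10001: XX··············XX
r18=10010: X·X·············X·X
r19=10011: XXXX············XXXX
r20=10100: X···X···········X···X
r21=10101: XX··XX··········XX··XX
r22=10110: X·X·X·X·········X·X·X·X
r23=10111: XXXXXXXX········XXXXXXXX
r24=11000: X·······X·······X·······X
r25=11001: XX······XX······XX······XX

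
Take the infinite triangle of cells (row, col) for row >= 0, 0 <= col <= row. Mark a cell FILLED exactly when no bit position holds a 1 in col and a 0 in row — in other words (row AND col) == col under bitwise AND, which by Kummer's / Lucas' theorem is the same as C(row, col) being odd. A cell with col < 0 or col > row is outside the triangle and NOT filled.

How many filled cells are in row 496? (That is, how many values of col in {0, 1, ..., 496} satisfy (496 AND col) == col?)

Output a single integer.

496 in binary = 111110000
popcount(496) = number of 1-bits in 111110000 = 5
A col c satisfies (496 AND c) == c iff every set bit of c is also set in 496; each of the 5 set bits of 496 can independently be on or off in c.
count = 2^5 = 32

Answer: 32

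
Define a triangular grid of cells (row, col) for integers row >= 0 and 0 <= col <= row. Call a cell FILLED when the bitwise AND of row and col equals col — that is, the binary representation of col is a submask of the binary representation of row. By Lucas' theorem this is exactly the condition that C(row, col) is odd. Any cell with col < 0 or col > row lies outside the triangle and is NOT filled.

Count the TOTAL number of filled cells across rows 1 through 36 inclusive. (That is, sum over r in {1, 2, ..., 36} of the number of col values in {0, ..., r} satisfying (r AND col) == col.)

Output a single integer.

r1=1 pc1: +2 =2
r2=10 pc1: +2 =4
r3=11 pc2: +4 =8
r4=100 pc1: +2 =10
r5=101 pc2: +4 =14
r6=110 pc2: +4 =18
r7=111 pc3: +8 =26
r8=1000 pc1: +2 =28
r9=1001 pc2: +4 =32
r10=1010 pc2: +4 =36
r11=1011 pc3: +8 =44
r12=1100 pc2: +4 =48
r13=1101 pc3: +8 =56
r14=1110 pc3: +8 =64
r15=1111 pc4: +16 =80
r16=10000 pc1: +2 =82
r17=10001 pc2: +4 =86
r18=10010 pc2: +4 =90
r19=10011 pc3: +8 =98
r20=10100 pc2: +4 =102
r21=10101 pc3: +8 =110
r22=10110 pc3: +8 =118
r23=10111 pc4: +16 =134
r24=11000 pc2: +4 =138
r25=11001 pc3: +8 =146
r26=11010 pc3: +8 =154
r27=11011 pc4: +16 =170
r28=11100 pc3: +8 =178
r29=11101 pc4: +16 =194
r30=11110 pc4: +16 =210
r31=11111 pc5: +32 =242
r32=100000 pc1: +2 =244
r33=100001 pc2: +4 =248
r34=100010 pc2: +4 =252
r35=100011 pc3: +8 =260
r36=100100 pc2: +4 =264

Answer: 264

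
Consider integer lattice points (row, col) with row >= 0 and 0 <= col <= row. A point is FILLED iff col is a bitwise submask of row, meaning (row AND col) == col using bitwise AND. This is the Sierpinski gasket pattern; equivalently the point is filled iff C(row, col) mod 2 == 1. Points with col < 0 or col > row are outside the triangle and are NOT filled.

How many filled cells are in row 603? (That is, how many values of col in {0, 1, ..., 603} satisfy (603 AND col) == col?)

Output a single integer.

603 in binary = 1001011011
popcount(603) = number of 1-bits in 1001011011 = 6
A col c satisfies (603 AND c) == c iff every set bit of c is also set in 603; each of the 6 set bits of 603 can independently be on or off in c.
count = 2^6 = 64

Answer: 64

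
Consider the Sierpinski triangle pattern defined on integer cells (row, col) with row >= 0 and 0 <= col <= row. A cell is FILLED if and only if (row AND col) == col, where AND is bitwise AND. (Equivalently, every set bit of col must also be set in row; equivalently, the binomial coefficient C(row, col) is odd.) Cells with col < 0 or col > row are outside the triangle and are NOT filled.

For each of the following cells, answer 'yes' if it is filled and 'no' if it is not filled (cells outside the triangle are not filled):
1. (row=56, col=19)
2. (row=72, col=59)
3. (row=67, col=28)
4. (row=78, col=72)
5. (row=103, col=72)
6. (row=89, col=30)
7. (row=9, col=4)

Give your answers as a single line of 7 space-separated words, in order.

Answer: no no no yes no no no

Derivation:
(56,19): row=0b111000, col=0b10011, row AND col = 0b10000 = 16; 16 != 19 -> empty
(72,59): row=0b1001000, col=0b111011, row AND col = 0b1000 = 8; 8 != 59 -> empty
(67,28): row=0b1000011, col=0b11100, row AND col = 0b0 = 0; 0 != 28 -> empty
(78,72): row=0b1001110, col=0b1001000, row AND col = 0b1001000 = 72; 72 == 72 -> filled
(103,72): row=0b1100111, col=0b1001000, row AND col = 0b1000000 = 64; 64 != 72 -> empty
(89,30): row=0b1011001, col=0b11110, row AND col = 0b11000 = 24; 24 != 30 -> empty
(9,4): row=0b1001, col=0b100, row AND col = 0b0 = 0; 0 != 4 -> empty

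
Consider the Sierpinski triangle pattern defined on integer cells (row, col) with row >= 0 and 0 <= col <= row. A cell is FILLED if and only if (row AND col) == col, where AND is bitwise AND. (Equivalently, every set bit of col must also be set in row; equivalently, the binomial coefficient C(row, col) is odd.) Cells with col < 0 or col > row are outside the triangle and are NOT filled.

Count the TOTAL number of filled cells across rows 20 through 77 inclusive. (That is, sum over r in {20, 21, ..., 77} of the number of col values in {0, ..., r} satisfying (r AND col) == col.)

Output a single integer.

Answer: 744

Derivation:
r20=10100 pc2: +4 =4
r21=10101 pc3: +8 =12
r22=10110 pc3: +8 =20
r23=10111 pc4: +16 =36
r24=11000 pc2: +4 =40
r25=11001 pc3: +8 =48
r26=11010 pc3: +8 =56
r27=11011 pc4: +16 =72
r28=11100 pc3: +8 =80
r29=11101 pc4: +16 =96
r30=11110 pc4: +16 =112
r31=11111 pc5: +32 =144
r32=100000 pc1: +2 =146
r33=100001 pc2: +4 =150
r34=100010 pc2: +4 =154
r35=100011 pc3: +8 =162
r36=100100 pc2: +4 =166
r37=100101 pc3: +8 =174
r38=100110 pc3: +8 =182
r39=100111 pc4: +16 =198
r40=101000 pc2: +4 =202
r41=101001 pc3: +8 =210
r42=101010 pc3: +8 =218
r43=101011 pc4: +16 =234
r44=101100 pc3: +8 =242
r45=101101 pc4: +16 =258
r46=101110 pc4: +16 =274
r47=101111 pc5: +32 =306
r48=110000 pc2: +4 =310
r49=110001 pc3: +8 =318
r50=110010 pc3: +8 =326
r51=110011 pc4: +16 =342
r52=110100 pc3: +8 =350
r53=110101 pc4: +16 =366
r54=110110 pc4: +16 =382
r55=110111 pc5: +32 =414
r56=111000 pc3: +8 =422
r57=111001 pc4: +16 =438
r58=111010 pc4: +16 =454
r59=111011 pc5: +32 =486
r60=111100 pc4: +16 =502
r61=111101 pc5: +32 =534
r62=111110 pc5: +32 =566
r63=111111 pc6: +64 =630
r64=1000000 pc1: +2 =632
r65=1000001 pc2: +4 =636
r66=1000010 pc2: +4 =640
r67=1000011 pc3: +8 =648
r68=1000100 pc2: +4 =652
r69=1000101 pc3: +8 =660
r70=1000110 pc3: +8 =668
r71=1000111 pc4: +16 =684
r72=1001000 pc2: +4 =688
r73=1001001 pc3: +8 =696
r74=1001010 pc3: +8 =704
r75=1001011 pc4: +16 =720
r76=1001100 pc3: +8 =728
r77=1001101 pc4: +16 =744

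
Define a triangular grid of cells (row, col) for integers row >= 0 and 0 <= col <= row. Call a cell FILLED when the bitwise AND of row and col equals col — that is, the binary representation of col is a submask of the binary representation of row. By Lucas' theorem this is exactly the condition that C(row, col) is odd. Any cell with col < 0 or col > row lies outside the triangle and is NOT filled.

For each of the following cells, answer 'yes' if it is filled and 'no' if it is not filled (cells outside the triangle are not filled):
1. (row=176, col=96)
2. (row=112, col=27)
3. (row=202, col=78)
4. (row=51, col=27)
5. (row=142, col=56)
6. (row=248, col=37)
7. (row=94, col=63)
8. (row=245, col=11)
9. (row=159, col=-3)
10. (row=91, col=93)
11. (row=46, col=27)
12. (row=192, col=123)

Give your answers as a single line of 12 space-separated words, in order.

(176,96): row=0b10110000, col=0b1100000, row AND col = 0b100000 = 32; 32 != 96 -> empty
(112,27): row=0b1110000, col=0b11011, row AND col = 0b10000 = 16; 16 != 27 -> empty
(202,78): row=0b11001010, col=0b1001110, row AND col = 0b1001010 = 74; 74 != 78 -> empty
(51,27): row=0b110011, col=0b11011, row AND col = 0b10011 = 19; 19 != 27 -> empty
(142,56): row=0b10001110, col=0b111000, row AND col = 0b1000 = 8; 8 != 56 -> empty
(248,37): row=0b11111000, col=0b100101, row AND col = 0b100000 = 32; 32 != 37 -> empty
(94,63): row=0b1011110, col=0b111111, row AND col = 0b11110 = 30; 30 != 63 -> empty
(245,11): row=0b11110101, col=0b1011, row AND col = 0b1 = 1; 1 != 11 -> empty
(159,-3): col outside [0, 159] -> not filled
(91,93): col outside [0, 91] -> not filled
(46,27): row=0b101110, col=0b11011, row AND col = 0b1010 = 10; 10 != 27 -> empty
(192,123): row=0b11000000, col=0b1111011, row AND col = 0b1000000 = 64; 64 != 123 -> empty

Answer: no no no no no no no no no no no no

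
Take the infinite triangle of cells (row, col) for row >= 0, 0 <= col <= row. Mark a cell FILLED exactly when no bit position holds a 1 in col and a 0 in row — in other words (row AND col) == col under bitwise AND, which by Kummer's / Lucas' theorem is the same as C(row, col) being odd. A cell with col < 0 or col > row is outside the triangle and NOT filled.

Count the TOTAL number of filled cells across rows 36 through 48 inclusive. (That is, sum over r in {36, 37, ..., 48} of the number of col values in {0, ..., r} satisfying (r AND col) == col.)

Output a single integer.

Answer: 148

Derivation:
r36=100100 pc2: +4 =4
r37=100101 pc3: +8 =12
r38=100110 pc3: +8 =20
r39=100111 pc4: +16 =36
r40=101000 pc2: +4 =40
r41=101001 pc3: +8 =48
r42=101010 pc3: +8 =56
r43=101011 pc4: +16 =72
r44=101100 pc3: +8 =80
r45=101101 pc4: +16 =96
r46=101110 pc4: +16 =112
r47=101111 pc5: +32 =144
r48=110000 pc2: +4 =148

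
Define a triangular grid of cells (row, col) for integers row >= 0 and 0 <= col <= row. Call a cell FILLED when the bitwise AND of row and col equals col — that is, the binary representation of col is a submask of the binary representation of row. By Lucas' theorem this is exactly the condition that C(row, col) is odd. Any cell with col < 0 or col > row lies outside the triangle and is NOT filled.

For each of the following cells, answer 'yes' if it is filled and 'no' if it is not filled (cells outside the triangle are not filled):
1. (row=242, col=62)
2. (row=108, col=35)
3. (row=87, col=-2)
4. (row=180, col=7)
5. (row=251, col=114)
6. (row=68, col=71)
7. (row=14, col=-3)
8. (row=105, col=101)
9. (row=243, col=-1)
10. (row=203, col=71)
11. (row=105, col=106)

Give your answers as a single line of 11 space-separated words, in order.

Answer: no no no no yes no no no no no no

Derivation:
(242,62): row=0b11110010, col=0b111110, row AND col = 0b110010 = 50; 50 != 62 -> empty
(108,35): row=0b1101100, col=0b100011, row AND col = 0b100000 = 32; 32 != 35 -> empty
(87,-2): col outside [0, 87] -> not filled
(180,7): row=0b10110100, col=0b111, row AND col = 0b100 = 4; 4 != 7 -> empty
(251,114): row=0b11111011, col=0b1110010, row AND col = 0b1110010 = 114; 114 == 114 -> filled
(68,71): col outside [0, 68] -> not filled
(14,-3): col outside [0, 14] -> not filled
(105,101): row=0b1101001, col=0b1100101, row AND col = 0b1100001 = 97; 97 != 101 -> empty
(243,-1): col outside [0, 243] -> not filled
(203,71): row=0b11001011, col=0b1000111, row AND col = 0b1000011 = 67; 67 != 71 -> empty
(105,106): col outside [0, 105] -> not filled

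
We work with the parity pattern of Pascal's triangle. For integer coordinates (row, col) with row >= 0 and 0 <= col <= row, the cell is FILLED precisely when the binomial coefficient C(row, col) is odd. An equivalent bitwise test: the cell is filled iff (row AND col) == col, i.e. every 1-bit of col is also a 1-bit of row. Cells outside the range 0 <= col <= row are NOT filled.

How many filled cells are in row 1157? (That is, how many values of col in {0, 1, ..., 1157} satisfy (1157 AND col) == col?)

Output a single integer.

Answer: 16

Derivation:
1157 in binary = 10010000101
popcount(1157) = number of 1-bits in 10010000101 = 4
A col c satisfies (1157 AND c) == c iff every set bit of c is also set in 1157; each of the 4 set bits of 1157 can independently be on or off in c.
count = 2^4 = 16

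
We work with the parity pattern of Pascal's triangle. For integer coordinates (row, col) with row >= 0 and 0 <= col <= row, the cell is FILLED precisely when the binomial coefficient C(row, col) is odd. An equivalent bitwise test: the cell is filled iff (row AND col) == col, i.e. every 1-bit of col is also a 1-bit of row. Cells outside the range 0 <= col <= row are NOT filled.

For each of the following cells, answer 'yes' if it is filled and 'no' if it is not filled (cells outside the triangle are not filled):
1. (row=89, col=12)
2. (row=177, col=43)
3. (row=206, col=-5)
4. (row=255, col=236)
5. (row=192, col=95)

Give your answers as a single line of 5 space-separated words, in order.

Answer: no no no yes no

Derivation:
(89,12): row=0b1011001, col=0b1100, row AND col = 0b1000 = 8; 8 != 12 -> empty
(177,43): row=0b10110001, col=0b101011, row AND col = 0b100001 = 33; 33 != 43 -> empty
(206,-5): col outside [0, 206] -> not filled
(255,236): row=0b11111111, col=0b11101100, row AND col = 0b11101100 = 236; 236 == 236 -> filled
(192,95): row=0b11000000, col=0b1011111, row AND col = 0b1000000 = 64; 64 != 95 -> empty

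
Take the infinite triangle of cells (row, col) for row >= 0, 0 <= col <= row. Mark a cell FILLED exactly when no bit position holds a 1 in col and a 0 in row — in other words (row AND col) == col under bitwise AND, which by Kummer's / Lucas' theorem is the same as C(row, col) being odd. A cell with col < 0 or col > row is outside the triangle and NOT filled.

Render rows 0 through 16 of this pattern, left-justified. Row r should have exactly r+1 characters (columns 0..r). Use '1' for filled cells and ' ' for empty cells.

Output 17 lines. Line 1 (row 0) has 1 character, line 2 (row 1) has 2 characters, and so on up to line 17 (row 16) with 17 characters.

Answer: 1
11
1 1
1111
1   1
11  11
1 1 1 1
11111111
1       1
11      11
1 1     1 1
1111    1111
1   1   1   1
11  11  11  11
1 1 1 1 1 1 1 1
1111111111111111
1               1

Derivation:
r0=0: 1
r1=1: 11
r2=10: 1 1
r3=11: 1111
r4=100: 1   1
r5=101: 11  11
r6=110: 1 1 1 1
r7=111: 11111111
r8=1000: 1       1
r9=1001: 11      11
r10=1010: 1 1     1 1
r11=1011: 1111    1111
r12=1100: 1   1   1   1
r13=1101: 11  11  11  11
r14=1110: 1 1 1 1 1 1 1 1
r15=1111: 1111111111111111
r16=10000: 1               1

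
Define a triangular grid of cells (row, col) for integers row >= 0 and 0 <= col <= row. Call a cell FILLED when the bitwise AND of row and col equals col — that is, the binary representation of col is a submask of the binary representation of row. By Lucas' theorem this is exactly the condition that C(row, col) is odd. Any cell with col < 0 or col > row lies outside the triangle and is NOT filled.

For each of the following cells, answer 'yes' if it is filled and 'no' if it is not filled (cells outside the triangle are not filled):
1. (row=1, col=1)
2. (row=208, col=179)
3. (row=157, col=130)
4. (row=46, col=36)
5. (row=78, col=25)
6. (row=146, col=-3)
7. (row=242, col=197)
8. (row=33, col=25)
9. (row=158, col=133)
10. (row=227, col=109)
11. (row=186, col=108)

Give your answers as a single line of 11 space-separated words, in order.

(1,1): row=0b1, col=0b1, row AND col = 0b1 = 1; 1 == 1 -> filled
(208,179): row=0b11010000, col=0b10110011, row AND col = 0b10010000 = 144; 144 != 179 -> empty
(157,130): row=0b10011101, col=0b10000010, row AND col = 0b10000000 = 128; 128 != 130 -> empty
(46,36): row=0b101110, col=0b100100, row AND col = 0b100100 = 36; 36 == 36 -> filled
(78,25): row=0b1001110, col=0b11001, row AND col = 0b1000 = 8; 8 != 25 -> empty
(146,-3): col outside [0, 146] -> not filled
(242,197): row=0b11110010, col=0b11000101, row AND col = 0b11000000 = 192; 192 != 197 -> empty
(33,25): row=0b100001, col=0b11001, row AND col = 0b1 = 1; 1 != 25 -> empty
(158,133): row=0b10011110, col=0b10000101, row AND col = 0b10000100 = 132; 132 != 133 -> empty
(227,109): row=0b11100011, col=0b1101101, row AND col = 0b1100001 = 97; 97 != 109 -> empty
(186,108): row=0b10111010, col=0b1101100, row AND col = 0b101000 = 40; 40 != 108 -> empty

Answer: yes no no yes no no no no no no no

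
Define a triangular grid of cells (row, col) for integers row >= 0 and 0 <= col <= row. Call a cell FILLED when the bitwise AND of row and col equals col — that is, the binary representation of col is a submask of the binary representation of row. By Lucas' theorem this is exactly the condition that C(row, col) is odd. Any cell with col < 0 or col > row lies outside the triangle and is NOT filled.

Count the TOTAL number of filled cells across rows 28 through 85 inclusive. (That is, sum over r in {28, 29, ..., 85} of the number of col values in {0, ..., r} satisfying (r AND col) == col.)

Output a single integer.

r28=11100 pc3: +8 =8
r29=11101 pc4: +16 =24
r30=11110 pc4: +16 =40
r31=11111 pc5: +32 =72
r32=100000 pc1: +2 =74
r33=100001 pc2: +4 =78
r34=100010 pc2: +4 =82
r35=100011 pc3: +8 =90
r36=100100 pc2: +4 =94
r37=100101 pc3: +8 =102
r38=100110 pc3: +8 =110
r39=100111 pc4: +16 =126
r40=101000 pc2: +4 =130
r41=101001 pc3: +8 =138
r42=101010 pc3: +8 =146
r43=101011 pc4: +16 =162
r44=101100 pc3: +8 =170
r45=101101 pc4: +16 =186
r46=101110 pc4: +16 =202
r47=101111 pc5: +32 =234
r48=110000 pc2: +4 =238
r49=110001 pc3: +8 =246
r50=110010 pc3: +8 =254
r51=110011 pc4: +16 =270
r52=110100 pc3: +8 =278
r53=110101 pc4: +16 =294
r54=110110 pc4: +16 =310
r55=110111 pc5: +32 =342
r56=111000 pc3: +8 =350
r57=111001 pc4: +16 =366
r58=111010 pc4: +16 =382
r59=111011 pc5: +32 =414
r60=111100 pc4: +16 =430
r61=111101 pc5: +32 =462
r62=111110 pc5: +32 =494
r63=111111 pc6: +64 =558
r64=1000000 pc1: +2 =560
r65=1000001 pc2: +4 =564
r66=1000010 pc2: +4 =568
r67=1000011 pc3: +8 =576
r68=1000100 pc2: +4 =580
r69=1000101 pc3: +8 =588
r70=1000110 pc3: +8 =596
r71=1000111 pc4: +16 =612
r72=1001000 pc2: +4 =616
r73=1001001 pc3: +8 =624
r74=1001010 pc3: +8 =632
r75=1001011 pc4: +16 =648
r76=1001100 pc3: +8 =656
r77=1001101 pc4: +16 =672
r78=1001110 pc4: +16 =688
r79=1001111 pc5: +32 =720
r80=1010000 pc2: +4 =724
r81=1010001 pc3: +8 =732
r82=1010010 pc3: +8 =740
r83=1010011 pc4: +16 =756
r84=1010100 pc3: +8 =764
r85=1010101 pc4: +16 =780

Answer: 780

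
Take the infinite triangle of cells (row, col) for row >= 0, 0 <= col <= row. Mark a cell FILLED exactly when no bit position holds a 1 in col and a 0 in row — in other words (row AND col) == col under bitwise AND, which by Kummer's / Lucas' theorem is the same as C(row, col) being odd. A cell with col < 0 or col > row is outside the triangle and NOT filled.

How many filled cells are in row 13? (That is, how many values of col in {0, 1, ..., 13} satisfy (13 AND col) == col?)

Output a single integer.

Answer: 8

Derivation:
13 in binary = 1101
popcount(13) = number of 1-bits in 1101 = 3
A col c satisfies (13 AND c) == c iff every set bit of c is also set in 13; each of the 3 set bits of 13 can independently be on or off in c.
count = 2^3 = 8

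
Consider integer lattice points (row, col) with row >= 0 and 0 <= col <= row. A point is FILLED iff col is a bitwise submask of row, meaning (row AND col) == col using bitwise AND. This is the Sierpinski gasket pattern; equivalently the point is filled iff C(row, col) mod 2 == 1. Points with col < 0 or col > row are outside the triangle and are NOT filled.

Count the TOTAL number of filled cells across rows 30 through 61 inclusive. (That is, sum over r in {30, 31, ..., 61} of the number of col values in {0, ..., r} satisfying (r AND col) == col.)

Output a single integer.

r30=11110 pc4: +16 =16
r31=11111 pc5: +32 =48
r32=100000 pc1: +2 =50
r33=100001 pc2: +4 =54
r34=100010 pc2: +4 =58
r35=100011 pc3: +8 =66
r36=100100 pc2: +4 =70
r37=100101 pc3: +8 =78
r38=100110 pc3: +8 =86
r39=100111 pc4: +16 =102
r40=101000 pc2: +4 =106
r41=101001 pc3: +8 =114
r42=101010 pc3: +8 =122
r43=101011 pc4: +16 =138
r44=101100 pc3: +8 =146
r45=101101 pc4: +16 =162
r46=101110 pc4: +16 =178
r47=101111 pc5: +32 =210
r48=110000 pc2: +4 =214
r49=110001 pc3: +8 =222
r50=110010 pc3: +8 =230
r51=110011 pc4: +16 =246
r52=110100 pc3: +8 =254
r53=110101 pc4: +16 =270
r54=110110 pc4: +16 =286
r55=110111 pc5: +32 =318
r56=111000 pc3: +8 =326
r57=111001 pc4: +16 =342
r58=111010 pc4: +16 =358
r59=111011 pc5: +32 =390
r60=111100 pc4: +16 =406
r61=111101 pc5: +32 =438

Answer: 438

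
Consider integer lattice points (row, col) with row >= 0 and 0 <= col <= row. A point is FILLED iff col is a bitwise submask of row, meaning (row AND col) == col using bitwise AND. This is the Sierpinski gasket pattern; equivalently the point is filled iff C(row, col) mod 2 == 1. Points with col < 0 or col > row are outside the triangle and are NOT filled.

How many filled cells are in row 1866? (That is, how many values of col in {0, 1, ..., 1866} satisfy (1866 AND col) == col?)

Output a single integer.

Answer: 64

Derivation:
1866 in binary = 11101001010
popcount(1866) = number of 1-bits in 11101001010 = 6
A col c satisfies (1866 AND c) == c iff every set bit of c is also set in 1866; each of the 6 set bits of 1866 can independently be on or off in c.
count = 2^6 = 64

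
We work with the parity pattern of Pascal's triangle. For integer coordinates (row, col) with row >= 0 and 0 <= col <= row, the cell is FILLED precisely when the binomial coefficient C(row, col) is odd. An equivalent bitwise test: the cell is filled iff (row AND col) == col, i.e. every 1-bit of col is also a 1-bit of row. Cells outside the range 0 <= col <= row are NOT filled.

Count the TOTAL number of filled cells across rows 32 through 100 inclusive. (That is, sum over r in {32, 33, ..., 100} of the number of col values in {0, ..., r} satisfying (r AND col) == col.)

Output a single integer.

r32=100000 pc1: +2 =2
r33=100001 pc2: +4 =6
r34=100010 pc2: +4 =10
r35=100011 pc3: +8 =18
r36=100100 pc2: +4 =22
r37=100101 pc3: +8 =30
r38=100110 pc3: +8 =38
r39=100111 pc4: +16 =54
r40=101000 pc2: +4 =58
r41=101001 pc3: +8 =66
r42=101010 pc3: +8 =74
r43=101011 pc4: +16 =90
r44=101100 pc3: +8 =98
r45=101101 pc4: +16 =114
r46=101110 pc4: +16 =130
r47=101111 pc5: +32 =162
r48=110000 pc2: +4 =166
r49=110001 pc3: +8 =174
r50=110010 pc3: +8 =182
r51=110011 pc4: +16 =198
r52=110100 pc3: +8 =206
r53=110101 pc4: +16 =222
r54=110110 pc4: +16 =238
r55=110111 pc5: +32 =270
r56=111000 pc3: +8 =278
r57=111001 pc4: +16 =294
r58=111010 pc4: +16 =310
r59=111011 pc5: +32 =342
r60=111100 pc4: +16 =358
r61=111101 pc5: +32 =390
r62=111110 pc5: +32 =422
r63=111111 pc6: +64 =486
r64=1000000 pc1: +2 =488
r65=1000001 pc2: +4 =492
r66=1000010 pc2: +4 =496
r67=1000011 pc3: +8 =504
r68=1000100 pc2: +4 =508
r69=1000101 pc3: +8 =516
r70=1000110 pc3: +8 =524
r71=1000111 pc4: +16 =540
r72=1001000 pc2: +4 =544
r73=1001001 pc3: +8 =552
r74=1001010 pc3: +8 =560
r75=1001011 pc4: +16 =576
r76=1001100 pc3: +8 =584
r77=1001101 pc4: +16 =600
r78=1001110 pc4: +16 =616
r79=1001111 pc5: +32 =648
r80=1010000 pc2: +4 =652
r81=1010001 pc3: +8 =660
r82=1010010 pc3: +8 =668
r83=1010011 pc4: +16 =684
r84=1010100 pc3: +8 =692
r85=1010101 pc4: +16 =708
r86=1010110 pc4: +16 =724
r87=1010111 pc5: +32 =756
r88=1011000 pc3: +8 =764
r89=1011001 pc4: +16 =780
r90=1011010 pc4: +16 =796
r91=1011011 pc5: +32 =828
r92=1011100 pc4: +16 =844
r93=1011101 pc5: +32 =876
r94=1011110 pc5: +32 =908
r95=1011111 pc6: +64 =972
r96=1100000 pc2: +4 =976
r97=1100001 pc3: +8 =984
r98=1100010 pc3: +8 =992
r99=1100011 pc4: +16 =1008
r100=1100100 pc3: +8 =1016

Answer: 1016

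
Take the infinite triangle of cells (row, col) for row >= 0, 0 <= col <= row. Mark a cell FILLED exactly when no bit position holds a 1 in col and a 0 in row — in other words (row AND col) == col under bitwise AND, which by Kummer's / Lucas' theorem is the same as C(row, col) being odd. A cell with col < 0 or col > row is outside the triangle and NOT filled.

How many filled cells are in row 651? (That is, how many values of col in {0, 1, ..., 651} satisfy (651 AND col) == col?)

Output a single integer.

Answer: 32

Derivation:
651 in binary = 1010001011
popcount(651) = number of 1-bits in 1010001011 = 5
A col c satisfies (651 AND c) == c iff every set bit of c is also set in 651; each of the 5 set bits of 651 can independently be on or off in c.
count = 2^5 = 32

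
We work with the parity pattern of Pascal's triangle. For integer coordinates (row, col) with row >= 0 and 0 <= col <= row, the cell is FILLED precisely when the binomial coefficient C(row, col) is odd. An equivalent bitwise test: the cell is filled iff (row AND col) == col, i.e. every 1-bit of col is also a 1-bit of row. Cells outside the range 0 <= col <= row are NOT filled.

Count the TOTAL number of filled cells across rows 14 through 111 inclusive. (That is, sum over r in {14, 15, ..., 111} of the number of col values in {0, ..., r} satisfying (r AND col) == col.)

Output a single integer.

r14=1110 pc3: +8 =8
r15=1111 pc4: +16 =24
r16=10000 pc1: +2 =26
r17=10001 pc2: +4 =30
r18=10010 pc2: +4 =34
r19=10011 pc3: +8 =42
r20=10100 pc2: +4 =46
r21=10101 pc3: +8 =54
r22=10110 pc3: +8 =62
r23=10111 pc4: +16 =78
r24=11000 pc2: +4 =82
r25=11001 pc3: +8 =90
r26=11010 pc3: +8 =98
r27=11011 pc4: +16 =114
r28=11100 pc3: +8 =122
r29=11101 pc4: +16 =138
r30=11110 pc4: +16 =154
r31=11111 pc5: +32 =186
r32=100000 pc1: +2 =188
r33=100001 pc2: +4 =192
r34=100010 pc2: +4 =196
r35=100011 pc3: +8 =204
r36=100100 pc2: +4 =208
r37=100101 pc3: +8 =216
r38=100110 pc3: +8 =224
r39=100111 pc4: +16 =240
r40=101000 pc2: +4 =244
r41=101001 pc3: +8 =252
r42=101010 pc3: +8 =260
r43=101011 pc4: +16 =276
r44=101100 pc3: +8 =284
r45=101101 pc4: +16 =300
r46=101110 pc4: +16 =316
r47=101111 pc5: +32 =348
r48=110000 pc2: +4 =352
r49=110001 pc3: +8 =360
r50=110010 pc3: +8 =368
r51=110011 pc4: +16 =384
r52=110100 pc3: +8 =392
r53=110101 pc4: +16 =408
r54=110110 pc4: +16 =424
r55=110111 pc5: +32 =456
r56=111000 pc3: +8 =464
r57=111001 pc4: +16 =480
r58=111010 pc4: +16 =496
r59=111011 pc5: +32 =528
r60=111100 pc4: +16 =544
r61=111101 pc5: +32 =576
r62=111110 pc5: +32 =608
r63=111111 pc6: +64 =672
r64=1000000 pc1: +2 =674
r65=1000001 pc2: +4 =678
r66=1000010 pc2: +4 =682
r67=1000011 pc3: +8 =690
r68=1000100 pc2: +4 =694
r69=1000101 pc3: +8 =702
r70=1000110 pc3: +8 =710
r71=1000111 pc4: +16 =726
r72=1001000 pc2: +4 =730
r73=1001001 pc3: +8 =738
r74=1001010 pc3: +8 =746
r75=1001011 pc4: +16 =762
r76=1001100 pc3: +8 =770
r77=1001101 pc4: +16 =786
r78=1001110 pc4: +16 =802
r79=1001111 pc5: +32 =834
r80=1010000 pc2: +4 =838
r81=1010001 pc3: +8 =846
r82=1010010 pc3: +8 =854
r83=1010011 pc4: +16 =870
r84=1010100 pc3: +8 =878
r85=1010101 pc4: +16 =894
r86=1010110 pc4: +16 =910
r87=1010111 pc5: +32 =942
r88=1011000 pc3: +8 =950
r89=1011001 pc4: +16 =966
r90=1011010 pc4: +16 =982
r91=1011011 pc5: +32 =1014
r92=1011100 pc4: +16 =1030
r93=1011101 pc5: +32 =1062
r94=1011110 pc5: +32 =1094
r95=1011111 pc6: +64 =1158
r96=1100000 pc2: +4 =1162
r97=1100001 pc3: +8 =1170
r98=1100010 pc3: +8 =1178
r99=1100011 pc4: +16 =1194
r100=1100100 pc3: +8 =1202
r101=1100101 pc4: +16 =1218
r102=1100110 pc4: +16 =1234
r103=1100111 pc5: +32 =1266
r104=1101000 pc3: +8 =1274
r105=1101001 pc4: +16 =1290
r106=1101010 pc4: +16 =1306
r107=1101011 pc5: +32 =1338
r108=1101100 pc4: +16 =1354
r109=1101101 pc5: +32 =1386
r110=1101110 pc5: +32 =1418
r111=1101111 pc6: +64 =1482

Answer: 1482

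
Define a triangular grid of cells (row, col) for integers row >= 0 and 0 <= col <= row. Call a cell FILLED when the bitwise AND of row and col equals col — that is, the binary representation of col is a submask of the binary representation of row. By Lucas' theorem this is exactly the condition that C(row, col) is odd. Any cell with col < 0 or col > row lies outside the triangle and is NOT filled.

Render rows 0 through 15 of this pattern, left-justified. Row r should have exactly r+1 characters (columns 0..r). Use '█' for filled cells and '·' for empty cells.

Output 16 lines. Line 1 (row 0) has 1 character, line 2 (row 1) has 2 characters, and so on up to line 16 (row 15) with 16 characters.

r0=0: █
r1=1: ██
r2=10: █·█
r3=11: ████
r4=100: █···█
r5=101: ██··██
r6=110: █·█·█·█
r7=111: ████████
r8=1000: █·······█
r9=1001: ██······██
r10=1010: █·█·····█·█
r11=1011: ████····████
r12=1100: █···█···█···█
r13=1101: ██··██··██··██
r14=1110: █·█·█·█·█·█·█·█
r15=1111: ████████████████

Answer: █
██
█·█
████
█···█
██··██
█·█·█·█
████████
█·······█
██······██
█·█·····█·█
████····████
█···█···█···█
██··██··██··██
█·█·█·█·█·█·█·█
████████████████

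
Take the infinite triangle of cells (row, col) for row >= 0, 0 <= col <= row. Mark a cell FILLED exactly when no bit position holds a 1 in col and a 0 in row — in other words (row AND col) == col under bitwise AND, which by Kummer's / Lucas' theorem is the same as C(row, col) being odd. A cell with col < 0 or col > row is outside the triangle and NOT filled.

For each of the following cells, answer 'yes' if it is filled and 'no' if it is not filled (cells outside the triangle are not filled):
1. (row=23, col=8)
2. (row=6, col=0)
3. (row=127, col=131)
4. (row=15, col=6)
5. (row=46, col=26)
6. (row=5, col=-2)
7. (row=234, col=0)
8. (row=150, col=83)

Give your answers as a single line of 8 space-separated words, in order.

(23,8): row=0b10111, col=0b1000, row AND col = 0b0 = 0; 0 != 8 -> empty
(6,0): row=0b110, col=0b0, row AND col = 0b0 = 0; 0 == 0 -> filled
(127,131): col outside [0, 127] -> not filled
(15,6): row=0b1111, col=0b110, row AND col = 0b110 = 6; 6 == 6 -> filled
(46,26): row=0b101110, col=0b11010, row AND col = 0b1010 = 10; 10 != 26 -> empty
(5,-2): col outside [0, 5] -> not filled
(234,0): row=0b11101010, col=0b0, row AND col = 0b0 = 0; 0 == 0 -> filled
(150,83): row=0b10010110, col=0b1010011, row AND col = 0b10010 = 18; 18 != 83 -> empty

Answer: no yes no yes no no yes no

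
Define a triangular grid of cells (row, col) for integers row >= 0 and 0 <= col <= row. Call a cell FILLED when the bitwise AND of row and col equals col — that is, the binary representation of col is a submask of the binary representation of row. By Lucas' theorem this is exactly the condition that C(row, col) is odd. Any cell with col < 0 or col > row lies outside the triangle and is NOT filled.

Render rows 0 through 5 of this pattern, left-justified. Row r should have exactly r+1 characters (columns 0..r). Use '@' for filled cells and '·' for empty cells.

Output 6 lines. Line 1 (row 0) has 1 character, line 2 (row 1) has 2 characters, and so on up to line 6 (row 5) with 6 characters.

Answer: @
@@
@·@
@@@@
@···@
@@··@@

Derivation:
r0=0: @
r1=1: @@
r2=10: @·@
r3=11: @@@@
r4=100: @···@
r5=101: @@··@@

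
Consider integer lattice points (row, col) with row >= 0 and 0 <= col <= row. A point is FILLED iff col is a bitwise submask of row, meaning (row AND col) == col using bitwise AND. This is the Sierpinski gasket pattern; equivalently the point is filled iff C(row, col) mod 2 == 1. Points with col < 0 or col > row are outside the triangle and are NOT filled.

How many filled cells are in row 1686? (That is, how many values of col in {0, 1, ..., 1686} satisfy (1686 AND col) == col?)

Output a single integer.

Answer: 64

Derivation:
1686 in binary = 11010010110
popcount(1686) = number of 1-bits in 11010010110 = 6
A col c satisfies (1686 AND c) == c iff every set bit of c is also set in 1686; each of the 6 set bits of 1686 can independently be on or off in c.
count = 2^6 = 64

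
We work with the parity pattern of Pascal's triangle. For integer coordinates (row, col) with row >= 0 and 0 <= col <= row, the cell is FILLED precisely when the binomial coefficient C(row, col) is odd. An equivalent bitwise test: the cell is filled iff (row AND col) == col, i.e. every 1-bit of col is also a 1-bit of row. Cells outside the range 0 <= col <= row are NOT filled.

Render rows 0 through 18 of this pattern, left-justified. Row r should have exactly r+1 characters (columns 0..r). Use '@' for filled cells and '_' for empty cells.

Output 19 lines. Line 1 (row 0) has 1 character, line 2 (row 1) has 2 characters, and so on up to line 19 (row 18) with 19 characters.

r0=0: @
r1=1: @@
r2=10: @_@
r3=11: @@@@
r4=100: @___@
r5=101: @@__@@
r6=110: @_@_@_@
r7=111: @@@@@@@@
r8=1000: @_______@
r9=1001: @@______@@
r10=1010: @_@_____@_@
r11=1011: @@@@____@@@@
r12=1100: @___@___@___@
r13=1101: @@__@@__@@__@@
r14=1110: @_@_@_@_@_@_@_@
r15=1111: @@@@@@@@@@@@@@@@
r16=10000: @_______________@
r17=10001: @@______________@@
r18=10010: @_@_____________@_@

Answer: @
@@
@_@
@@@@
@___@
@@__@@
@_@_@_@
@@@@@@@@
@_______@
@@______@@
@_@_____@_@
@@@@____@@@@
@___@___@___@
@@__@@__@@__@@
@_@_@_@_@_@_@_@
@@@@@@@@@@@@@@@@
@_______________@
@@______________@@
@_@_____________@_@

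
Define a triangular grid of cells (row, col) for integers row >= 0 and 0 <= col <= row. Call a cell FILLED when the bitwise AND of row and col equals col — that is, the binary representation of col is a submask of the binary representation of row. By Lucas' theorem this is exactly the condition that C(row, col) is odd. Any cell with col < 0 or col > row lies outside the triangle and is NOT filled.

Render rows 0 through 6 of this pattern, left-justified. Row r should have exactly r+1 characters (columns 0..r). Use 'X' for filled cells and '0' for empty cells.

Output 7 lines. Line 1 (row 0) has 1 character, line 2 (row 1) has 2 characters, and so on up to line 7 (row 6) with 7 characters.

r0=0: X
r1=1: XX
r2=10: X0X
r3=11: XXXX
r4=100: X000X
r5=101: XX00XX
r6=110: X0X0X0X

Answer: X
XX
X0X
XXXX
X000X
XX00XX
X0X0X0X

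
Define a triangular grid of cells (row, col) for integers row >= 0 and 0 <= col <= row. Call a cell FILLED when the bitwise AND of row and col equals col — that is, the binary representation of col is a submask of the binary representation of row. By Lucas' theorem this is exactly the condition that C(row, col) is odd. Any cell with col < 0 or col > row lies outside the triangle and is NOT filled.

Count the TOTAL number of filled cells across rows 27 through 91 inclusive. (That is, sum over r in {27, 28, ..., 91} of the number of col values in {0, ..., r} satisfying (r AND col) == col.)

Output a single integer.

Answer: 916

Derivation:
r27=11011 pc4: +16 =16
r28=11100 pc3: +8 =24
r29=11101 pc4: +16 =40
r30=11110 pc4: +16 =56
r31=11111 pc5: +32 =88
r32=100000 pc1: +2 =90
r33=100001 pc2: +4 =94
r34=100010 pc2: +4 =98
r35=100011 pc3: +8 =106
r36=100100 pc2: +4 =110
r37=100101 pc3: +8 =118
r38=100110 pc3: +8 =126
r39=100111 pc4: +16 =142
r40=101000 pc2: +4 =146
r41=101001 pc3: +8 =154
r42=101010 pc3: +8 =162
r43=101011 pc4: +16 =178
r44=101100 pc3: +8 =186
r45=101101 pc4: +16 =202
r46=101110 pc4: +16 =218
r47=101111 pc5: +32 =250
r48=110000 pc2: +4 =254
r49=110001 pc3: +8 =262
r50=110010 pc3: +8 =270
r51=110011 pc4: +16 =286
r52=110100 pc3: +8 =294
r53=110101 pc4: +16 =310
r54=110110 pc4: +16 =326
r55=110111 pc5: +32 =358
r56=111000 pc3: +8 =366
r57=111001 pc4: +16 =382
r58=111010 pc4: +16 =398
r59=111011 pc5: +32 =430
r60=111100 pc4: +16 =446
r61=111101 pc5: +32 =478
r62=111110 pc5: +32 =510
r63=111111 pc6: +64 =574
r64=1000000 pc1: +2 =576
r65=1000001 pc2: +4 =580
r66=1000010 pc2: +4 =584
r67=1000011 pc3: +8 =592
r68=1000100 pc2: +4 =596
r69=1000101 pc3: +8 =604
r70=1000110 pc3: +8 =612
r71=1000111 pc4: +16 =628
r72=1001000 pc2: +4 =632
r73=1001001 pc3: +8 =640
r74=1001010 pc3: +8 =648
r75=1001011 pc4: +16 =664
r76=1001100 pc3: +8 =672
r77=1001101 pc4: +16 =688
r78=1001110 pc4: +16 =704
r79=1001111 pc5: +32 =736
r80=1010000 pc2: +4 =740
r81=1010001 pc3: +8 =748
r82=1010010 pc3: +8 =756
r83=1010011 pc4: +16 =772
r84=1010100 pc3: +8 =780
r85=1010101 pc4: +16 =796
r86=1010110 pc4: +16 =812
r87=1010111 pc5: +32 =844
r88=1011000 pc3: +8 =852
r89=1011001 pc4: +16 =868
r90=1011010 pc4: +16 =884
r91=1011011 pc5: +32 =916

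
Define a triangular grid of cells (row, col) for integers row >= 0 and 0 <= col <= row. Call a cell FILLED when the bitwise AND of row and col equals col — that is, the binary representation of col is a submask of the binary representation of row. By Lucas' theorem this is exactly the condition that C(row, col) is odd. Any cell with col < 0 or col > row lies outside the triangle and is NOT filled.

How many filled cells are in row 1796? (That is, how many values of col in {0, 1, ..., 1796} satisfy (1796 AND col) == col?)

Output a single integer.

1796 in binary = 11100000100
popcount(1796) = number of 1-bits in 11100000100 = 4
A col c satisfies (1796 AND c) == c iff every set bit of c is also set in 1796; each of the 4 set bits of 1796 can independently be on or off in c.
count = 2^4 = 16

Answer: 16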